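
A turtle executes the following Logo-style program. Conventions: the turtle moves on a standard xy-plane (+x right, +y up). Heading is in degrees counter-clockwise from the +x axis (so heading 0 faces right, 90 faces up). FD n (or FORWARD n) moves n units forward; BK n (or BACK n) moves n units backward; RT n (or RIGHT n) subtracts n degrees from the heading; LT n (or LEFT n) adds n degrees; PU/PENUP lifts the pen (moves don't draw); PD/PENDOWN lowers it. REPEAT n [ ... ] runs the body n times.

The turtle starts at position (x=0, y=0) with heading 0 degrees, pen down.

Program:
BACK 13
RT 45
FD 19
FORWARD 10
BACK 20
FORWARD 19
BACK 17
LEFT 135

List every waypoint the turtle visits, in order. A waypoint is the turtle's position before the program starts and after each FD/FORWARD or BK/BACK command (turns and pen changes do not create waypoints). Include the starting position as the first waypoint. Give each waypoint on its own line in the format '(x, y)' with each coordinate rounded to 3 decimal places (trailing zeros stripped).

Executing turtle program step by step:
Start: pos=(0,0), heading=0, pen down
BK 13: (0,0) -> (-13,0) [heading=0, draw]
RT 45: heading 0 -> 315
FD 19: (-13,0) -> (0.435,-13.435) [heading=315, draw]
FD 10: (0.435,-13.435) -> (7.506,-20.506) [heading=315, draw]
BK 20: (7.506,-20.506) -> (-6.636,-6.364) [heading=315, draw]
FD 19: (-6.636,-6.364) -> (6.799,-19.799) [heading=315, draw]
BK 17: (6.799,-19.799) -> (-5.222,-7.778) [heading=315, draw]
LT 135: heading 315 -> 90
Final: pos=(-5.222,-7.778), heading=90, 6 segment(s) drawn
Waypoints (7 total):
(0, 0)
(-13, 0)
(0.435, -13.435)
(7.506, -20.506)
(-6.636, -6.364)
(6.799, -19.799)
(-5.222, -7.778)

Answer: (0, 0)
(-13, 0)
(0.435, -13.435)
(7.506, -20.506)
(-6.636, -6.364)
(6.799, -19.799)
(-5.222, -7.778)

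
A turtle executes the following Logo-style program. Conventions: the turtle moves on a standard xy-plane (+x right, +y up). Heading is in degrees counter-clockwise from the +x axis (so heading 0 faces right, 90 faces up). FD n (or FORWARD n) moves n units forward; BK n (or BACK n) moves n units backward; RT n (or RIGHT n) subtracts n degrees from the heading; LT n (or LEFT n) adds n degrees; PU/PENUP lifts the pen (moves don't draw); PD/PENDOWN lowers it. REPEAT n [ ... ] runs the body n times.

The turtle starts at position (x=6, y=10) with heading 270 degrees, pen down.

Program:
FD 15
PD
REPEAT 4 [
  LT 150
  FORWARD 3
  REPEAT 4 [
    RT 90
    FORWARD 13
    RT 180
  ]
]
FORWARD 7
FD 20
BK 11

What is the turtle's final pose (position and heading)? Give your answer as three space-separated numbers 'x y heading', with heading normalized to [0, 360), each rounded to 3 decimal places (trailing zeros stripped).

Answer: -8.553 5.598 150

Derivation:
Executing turtle program step by step:
Start: pos=(6,10), heading=270, pen down
FD 15: (6,10) -> (6,-5) [heading=270, draw]
PD: pen down
REPEAT 4 [
  -- iteration 1/4 --
  LT 150: heading 270 -> 60
  FD 3: (6,-5) -> (7.5,-2.402) [heading=60, draw]
  REPEAT 4 [
    -- iteration 1/4 --
    RT 90: heading 60 -> 330
    FD 13: (7.5,-2.402) -> (18.758,-8.902) [heading=330, draw]
    RT 180: heading 330 -> 150
    -- iteration 2/4 --
    RT 90: heading 150 -> 60
    FD 13: (18.758,-8.902) -> (25.258,2.356) [heading=60, draw]
    RT 180: heading 60 -> 240
    -- iteration 3/4 --
    RT 90: heading 240 -> 150
    FD 13: (25.258,2.356) -> (14,8.856) [heading=150, draw]
    RT 180: heading 150 -> 330
    -- iteration 4/4 --
    RT 90: heading 330 -> 240
    FD 13: (14,8.856) -> (7.5,-2.402) [heading=240, draw]
    RT 180: heading 240 -> 60
  ]
  -- iteration 2/4 --
  LT 150: heading 60 -> 210
  FD 3: (7.5,-2.402) -> (4.902,-3.902) [heading=210, draw]
  REPEAT 4 [
    -- iteration 1/4 --
    RT 90: heading 210 -> 120
    FD 13: (4.902,-3.902) -> (-1.598,7.356) [heading=120, draw]
    RT 180: heading 120 -> 300
    -- iteration 2/4 --
    RT 90: heading 300 -> 210
    FD 13: (-1.598,7.356) -> (-12.856,0.856) [heading=210, draw]
    RT 180: heading 210 -> 30
    -- iteration 3/4 --
    RT 90: heading 30 -> 300
    FD 13: (-12.856,0.856) -> (-6.356,-10.402) [heading=300, draw]
    RT 180: heading 300 -> 120
    -- iteration 4/4 --
    RT 90: heading 120 -> 30
    FD 13: (-6.356,-10.402) -> (4.902,-3.902) [heading=30, draw]
    RT 180: heading 30 -> 210
  ]
  -- iteration 3/4 --
  LT 150: heading 210 -> 0
  FD 3: (4.902,-3.902) -> (7.902,-3.902) [heading=0, draw]
  REPEAT 4 [
    -- iteration 1/4 --
    RT 90: heading 0 -> 270
    FD 13: (7.902,-3.902) -> (7.902,-16.902) [heading=270, draw]
    RT 180: heading 270 -> 90
    -- iteration 2/4 --
    RT 90: heading 90 -> 0
    FD 13: (7.902,-16.902) -> (20.902,-16.902) [heading=0, draw]
    RT 180: heading 0 -> 180
    -- iteration 3/4 --
    RT 90: heading 180 -> 90
    FD 13: (20.902,-16.902) -> (20.902,-3.902) [heading=90, draw]
    RT 180: heading 90 -> 270
    -- iteration 4/4 --
    RT 90: heading 270 -> 180
    FD 13: (20.902,-3.902) -> (7.902,-3.902) [heading=180, draw]
    RT 180: heading 180 -> 0
  ]
  -- iteration 4/4 --
  LT 150: heading 0 -> 150
  FD 3: (7.902,-3.902) -> (5.304,-2.402) [heading=150, draw]
  REPEAT 4 [
    -- iteration 1/4 --
    RT 90: heading 150 -> 60
    FD 13: (5.304,-2.402) -> (11.804,8.856) [heading=60, draw]
    RT 180: heading 60 -> 240
    -- iteration 2/4 --
    RT 90: heading 240 -> 150
    FD 13: (11.804,8.856) -> (0.546,15.356) [heading=150, draw]
    RT 180: heading 150 -> 330
    -- iteration 3/4 --
    RT 90: heading 330 -> 240
    FD 13: (0.546,15.356) -> (-5.954,4.098) [heading=240, draw]
    RT 180: heading 240 -> 60
    -- iteration 4/4 --
    RT 90: heading 60 -> 330
    FD 13: (-5.954,4.098) -> (5.304,-2.402) [heading=330, draw]
    RT 180: heading 330 -> 150
  ]
]
FD 7: (5.304,-2.402) -> (-0.758,1.098) [heading=150, draw]
FD 20: (-0.758,1.098) -> (-18.079,11.098) [heading=150, draw]
BK 11: (-18.079,11.098) -> (-8.553,5.598) [heading=150, draw]
Final: pos=(-8.553,5.598), heading=150, 24 segment(s) drawn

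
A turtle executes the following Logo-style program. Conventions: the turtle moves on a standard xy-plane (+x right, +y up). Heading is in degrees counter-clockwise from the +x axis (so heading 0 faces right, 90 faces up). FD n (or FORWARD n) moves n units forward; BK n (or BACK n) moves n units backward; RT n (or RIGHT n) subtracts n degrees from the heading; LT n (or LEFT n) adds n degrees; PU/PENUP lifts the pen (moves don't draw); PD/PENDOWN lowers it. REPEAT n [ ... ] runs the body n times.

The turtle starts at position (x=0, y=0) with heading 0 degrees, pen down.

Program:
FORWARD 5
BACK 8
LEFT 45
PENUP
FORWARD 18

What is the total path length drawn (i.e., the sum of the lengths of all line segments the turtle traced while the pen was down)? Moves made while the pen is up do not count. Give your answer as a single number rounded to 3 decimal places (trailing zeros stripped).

Answer: 13

Derivation:
Executing turtle program step by step:
Start: pos=(0,0), heading=0, pen down
FD 5: (0,0) -> (5,0) [heading=0, draw]
BK 8: (5,0) -> (-3,0) [heading=0, draw]
LT 45: heading 0 -> 45
PU: pen up
FD 18: (-3,0) -> (9.728,12.728) [heading=45, move]
Final: pos=(9.728,12.728), heading=45, 2 segment(s) drawn

Segment lengths:
  seg 1: (0,0) -> (5,0), length = 5
  seg 2: (5,0) -> (-3,0), length = 8
Total = 13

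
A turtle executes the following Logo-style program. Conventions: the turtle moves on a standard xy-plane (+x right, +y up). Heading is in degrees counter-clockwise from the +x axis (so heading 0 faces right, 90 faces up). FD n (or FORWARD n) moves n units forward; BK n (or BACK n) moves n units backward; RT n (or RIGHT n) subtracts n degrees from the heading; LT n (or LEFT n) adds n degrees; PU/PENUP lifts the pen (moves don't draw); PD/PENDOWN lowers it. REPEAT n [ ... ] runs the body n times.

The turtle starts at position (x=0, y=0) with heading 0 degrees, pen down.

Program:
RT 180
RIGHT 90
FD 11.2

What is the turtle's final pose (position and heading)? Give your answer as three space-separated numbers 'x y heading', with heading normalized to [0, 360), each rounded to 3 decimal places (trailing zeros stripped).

Answer: 0 11.2 90

Derivation:
Executing turtle program step by step:
Start: pos=(0,0), heading=0, pen down
RT 180: heading 0 -> 180
RT 90: heading 180 -> 90
FD 11.2: (0,0) -> (0,11.2) [heading=90, draw]
Final: pos=(0,11.2), heading=90, 1 segment(s) drawn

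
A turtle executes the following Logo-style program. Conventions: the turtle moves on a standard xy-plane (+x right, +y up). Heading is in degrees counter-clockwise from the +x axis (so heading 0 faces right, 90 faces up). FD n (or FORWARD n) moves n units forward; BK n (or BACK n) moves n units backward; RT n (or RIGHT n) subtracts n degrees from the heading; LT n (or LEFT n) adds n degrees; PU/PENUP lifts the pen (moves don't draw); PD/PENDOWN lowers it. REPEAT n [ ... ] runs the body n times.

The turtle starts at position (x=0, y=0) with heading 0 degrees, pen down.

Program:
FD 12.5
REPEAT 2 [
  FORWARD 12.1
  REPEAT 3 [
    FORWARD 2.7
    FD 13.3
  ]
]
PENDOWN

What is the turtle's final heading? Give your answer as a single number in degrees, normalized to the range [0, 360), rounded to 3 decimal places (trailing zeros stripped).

Executing turtle program step by step:
Start: pos=(0,0), heading=0, pen down
FD 12.5: (0,0) -> (12.5,0) [heading=0, draw]
REPEAT 2 [
  -- iteration 1/2 --
  FD 12.1: (12.5,0) -> (24.6,0) [heading=0, draw]
  REPEAT 3 [
    -- iteration 1/3 --
    FD 2.7: (24.6,0) -> (27.3,0) [heading=0, draw]
    FD 13.3: (27.3,0) -> (40.6,0) [heading=0, draw]
    -- iteration 2/3 --
    FD 2.7: (40.6,0) -> (43.3,0) [heading=0, draw]
    FD 13.3: (43.3,0) -> (56.6,0) [heading=0, draw]
    -- iteration 3/3 --
    FD 2.7: (56.6,0) -> (59.3,0) [heading=0, draw]
    FD 13.3: (59.3,0) -> (72.6,0) [heading=0, draw]
  ]
  -- iteration 2/2 --
  FD 12.1: (72.6,0) -> (84.7,0) [heading=0, draw]
  REPEAT 3 [
    -- iteration 1/3 --
    FD 2.7: (84.7,0) -> (87.4,0) [heading=0, draw]
    FD 13.3: (87.4,0) -> (100.7,0) [heading=0, draw]
    -- iteration 2/3 --
    FD 2.7: (100.7,0) -> (103.4,0) [heading=0, draw]
    FD 13.3: (103.4,0) -> (116.7,0) [heading=0, draw]
    -- iteration 3/3 --
    FD 2.7: (116.7,0) -> (119.4,0) [heading=0, draw]
    FD 13.3: (119.4,0) -> (132.7,0) [heading=0, draw]
  ]
]
PD: pen down
Final: pos=(132.7,0), heading=0, 15 segment(s) drawn

Answer: 0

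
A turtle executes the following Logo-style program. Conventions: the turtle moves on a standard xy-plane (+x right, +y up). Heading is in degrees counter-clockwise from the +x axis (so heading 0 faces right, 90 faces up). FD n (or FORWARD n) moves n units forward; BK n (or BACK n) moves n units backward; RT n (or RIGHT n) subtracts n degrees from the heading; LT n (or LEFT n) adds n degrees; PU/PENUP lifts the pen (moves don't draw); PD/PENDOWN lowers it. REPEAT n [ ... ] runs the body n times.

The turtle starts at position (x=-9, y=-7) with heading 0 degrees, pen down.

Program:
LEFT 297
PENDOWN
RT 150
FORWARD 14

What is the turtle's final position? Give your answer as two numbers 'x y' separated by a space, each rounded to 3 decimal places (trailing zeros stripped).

Executing turtle program step by step:
Start: pos=(-9,-7), heading=0, pen down
LT 297: heading 0 -> 297
PD: pen down
RT 150: heading 297 -> 147
FD 14: (-9,-7) -> (-20.741,0.625) [heading=147, draw]
Final: pos=(-20.741,0.625), heading=147, 1 segment(s) drawn

Answer: -20.741 0.625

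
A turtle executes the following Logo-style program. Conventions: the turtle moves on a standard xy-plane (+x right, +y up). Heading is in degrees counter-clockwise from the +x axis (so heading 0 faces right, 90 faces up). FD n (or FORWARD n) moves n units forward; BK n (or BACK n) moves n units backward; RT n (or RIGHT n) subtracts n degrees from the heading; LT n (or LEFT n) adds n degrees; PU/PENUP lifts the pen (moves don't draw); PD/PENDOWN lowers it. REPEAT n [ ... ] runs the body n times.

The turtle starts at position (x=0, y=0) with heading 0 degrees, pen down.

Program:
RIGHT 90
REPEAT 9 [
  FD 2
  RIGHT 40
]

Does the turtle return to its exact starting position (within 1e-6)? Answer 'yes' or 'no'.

Executing turtle program step by step:
Start: pos=(0,0), heading=0, pen down
RT 90: heading 0 -> 270
REPEAT 9 [
  -- iteration 1/9 --
  FD 2: (0,0) -> (0,-2) [heading=270, draw]
  RT 40: heading 270 -> 230
  -- iteration 2/9 --
  FD 2: (0,-2) -> (-1.286,-3.532) [heading=230, draw]
  RT 40: heading 230 -> 190
  -- iteration 3/9 --
  FD 2: (-1.286,-3.532) -> (-3.255,-3.879) [heading=190, draw]
  RT 40: heading 190 -> 150
  -- iteration 4/9 --
  FD 2: (-3.255,-3.879) -> (-4.987,-2.879) [heading=150, draw]
  RT 40: heading 150 -> 110
  -- iteration 5/9 --
  FD 2: (-4.987,-2.879) -> (-5.671,-1) [heading=110, draw]
  RT 40: heading 110 -> 70
  -- iteration 6/9 --
  FD 2: (-5.671,-1) -> (-4.987,0.879) [heading=70, draw]
  RT 40: heading 70 -> 30
  -- iteration 7/9 --
  FD 2: (-4.987,0.879) -> (-3.255,1.879) [heading=30, draw]
  RT 40: heading 30 -> 350
  -- iteration 8/9 --
  FD 2: (-3.255,1.879) -> (-1.286,1.532) [heading=350, draw]
  RT 40: heading 350 -> 310
  -- iteration 9/9 --
  FD 2: (-1.286,1.532) -> (0,0) [heading=310, draw]
  RT 40: heading 310 -> 270
]
Final: pos=(0,0), heading=270, 9 segment(s) drawn

Start position: (0, 0)
Final position: (0, 0)
Distance = 0; < 1e-6 -> CLOSED

Answer: yes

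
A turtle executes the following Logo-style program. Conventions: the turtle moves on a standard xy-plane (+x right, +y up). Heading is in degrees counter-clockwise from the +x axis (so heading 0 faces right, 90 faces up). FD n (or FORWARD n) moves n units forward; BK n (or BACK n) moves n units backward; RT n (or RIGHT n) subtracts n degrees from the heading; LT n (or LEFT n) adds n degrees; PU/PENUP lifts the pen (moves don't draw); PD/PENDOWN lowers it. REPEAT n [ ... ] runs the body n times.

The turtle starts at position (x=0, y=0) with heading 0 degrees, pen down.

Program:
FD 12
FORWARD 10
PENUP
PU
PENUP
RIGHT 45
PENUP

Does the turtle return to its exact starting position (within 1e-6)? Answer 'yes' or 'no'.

Answer: no

Derivation:
Executing turtle program step by step:
Start: pos=(0,0), heading=0, pen down
FD 12: (0,0) -> (12,0) [heading=0, draw]
FD 10: (12,0) -> (22,0) [heading=0, draw]
PU: pen up
PU: pen up
PU: pen up
RT 45: heading 0 -> 315
PU: pen up
Final: pos=(22,0), heading=315, 2 segment(s) drawn

Start position: (0, 0)
Final position: (22, 0)
Distance = 22; >= 1e-6 -> NOT closed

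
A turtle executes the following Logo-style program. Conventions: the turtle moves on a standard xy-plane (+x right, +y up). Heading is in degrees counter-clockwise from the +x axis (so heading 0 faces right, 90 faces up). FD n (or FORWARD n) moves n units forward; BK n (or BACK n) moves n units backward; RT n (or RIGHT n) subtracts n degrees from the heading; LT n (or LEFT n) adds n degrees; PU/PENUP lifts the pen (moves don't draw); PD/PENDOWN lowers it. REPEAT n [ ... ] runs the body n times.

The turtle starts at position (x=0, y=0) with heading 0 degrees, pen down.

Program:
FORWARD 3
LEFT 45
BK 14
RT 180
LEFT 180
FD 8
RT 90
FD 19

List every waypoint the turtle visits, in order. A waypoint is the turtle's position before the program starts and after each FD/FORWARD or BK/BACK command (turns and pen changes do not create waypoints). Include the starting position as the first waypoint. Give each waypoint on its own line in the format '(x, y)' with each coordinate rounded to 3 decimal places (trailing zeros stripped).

Answer: (0, 0)
(3, 0)
(-6.899, -9.899)
(-1.243, -4.243)
(12.192, -17.678)

Derivation:
Executing turtle program step by step:
Start: pos=(0,0), heading=0, pen down
FD 3: (0,0) -> (3,0) [heading=0, draw]
LT 45: heading 0 -> 45
BK 14: (3,0) -> (-6.899,-9.899) [heading=45, draw]
RT 180: heading 45 -> 225
LT 180: heading 225 -> 45
FD 8: (-6.899,-9.899) -> (-1.243,-4.243) [heading=45, draw]
RT 90: heading 45 -> 315
FD 19: (-1.243,-4.243) -> (12.192,-17.678) [heading=315, draw]
Final: pos=(12.192,-17.678), heading=315, 4 segment(s) drawn
Waypoints (5 total):
(0, 0)
(3, 0)
(-6.899, -9.899)
(-1.243, -4.243)
(12.192, -17.678)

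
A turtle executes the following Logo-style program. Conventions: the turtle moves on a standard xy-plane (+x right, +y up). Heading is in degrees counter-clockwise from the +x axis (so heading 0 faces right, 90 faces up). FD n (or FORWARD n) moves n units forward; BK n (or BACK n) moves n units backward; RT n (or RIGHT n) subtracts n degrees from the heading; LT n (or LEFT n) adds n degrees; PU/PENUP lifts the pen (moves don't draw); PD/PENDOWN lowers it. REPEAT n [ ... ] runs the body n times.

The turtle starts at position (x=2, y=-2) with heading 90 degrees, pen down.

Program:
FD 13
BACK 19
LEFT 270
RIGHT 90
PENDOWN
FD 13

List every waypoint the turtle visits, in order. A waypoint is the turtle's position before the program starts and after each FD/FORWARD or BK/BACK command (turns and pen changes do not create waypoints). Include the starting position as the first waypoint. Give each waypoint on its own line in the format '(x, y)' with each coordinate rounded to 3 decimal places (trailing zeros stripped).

Answer: (2, -2)
(2, 11)
(2, -8)
(2, -21)

Derivation:
Executing turtle program step by step:
Start: pos=(2,-2), heading=90, pen down
FD 13: (2,-2) -> (2,11) [heading=90, draw]
BK 19: (2,11) -> (2,-8) [heading=90, draw]
LT 270: heading 90 -> 0
RT 90: heading 0 -> 270
PD: pen down
FD 13: (2,-8) -> (2,-21) [heading=270, draw]
Final: pos=(2,-21), heading=270, 3 segment(s) drawn
Waypoints (4 total):
(2, -2)
(2, 11)
(2, -8)
(2, -21)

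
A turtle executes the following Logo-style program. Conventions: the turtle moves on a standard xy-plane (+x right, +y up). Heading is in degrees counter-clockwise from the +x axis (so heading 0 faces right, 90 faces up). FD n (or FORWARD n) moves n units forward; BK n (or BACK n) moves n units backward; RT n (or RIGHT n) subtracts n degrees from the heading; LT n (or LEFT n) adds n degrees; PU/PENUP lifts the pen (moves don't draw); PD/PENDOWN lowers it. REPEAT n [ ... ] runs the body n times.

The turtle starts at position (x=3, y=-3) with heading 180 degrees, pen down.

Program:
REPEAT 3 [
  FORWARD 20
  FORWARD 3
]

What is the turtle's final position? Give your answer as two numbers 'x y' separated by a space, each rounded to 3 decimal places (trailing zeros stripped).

Answer: -66 -3

Derivation:
Executing turtle program step by step:
Start: pos=(3,-3), heading=180, pen down
REPEAT 3 [
  -- iteration 1/3 --
  FD 20: (3,-3) -> (-17,-3) [heading=180, draw]
  FD 3: (-17,-3) -> (-20,-3) [heading=180, draw]
  -- iteration 2/3 --
  FD 20: (-20,-3) -> (-40,-3) [heading=180, draw]
  FD 3: (-40,-3) -> (-43,-3) [heading=180, draw]
  -- iteration 3/3 --
  FD 20: (-43,-3) -> (-63,-3) [heading=180, draw]
  FD 3: (-63,-3) -> (-66,-3) [heading=180, draw]
]
Final: pos=(-66,-3), heading=180, 6 segment(s) drawn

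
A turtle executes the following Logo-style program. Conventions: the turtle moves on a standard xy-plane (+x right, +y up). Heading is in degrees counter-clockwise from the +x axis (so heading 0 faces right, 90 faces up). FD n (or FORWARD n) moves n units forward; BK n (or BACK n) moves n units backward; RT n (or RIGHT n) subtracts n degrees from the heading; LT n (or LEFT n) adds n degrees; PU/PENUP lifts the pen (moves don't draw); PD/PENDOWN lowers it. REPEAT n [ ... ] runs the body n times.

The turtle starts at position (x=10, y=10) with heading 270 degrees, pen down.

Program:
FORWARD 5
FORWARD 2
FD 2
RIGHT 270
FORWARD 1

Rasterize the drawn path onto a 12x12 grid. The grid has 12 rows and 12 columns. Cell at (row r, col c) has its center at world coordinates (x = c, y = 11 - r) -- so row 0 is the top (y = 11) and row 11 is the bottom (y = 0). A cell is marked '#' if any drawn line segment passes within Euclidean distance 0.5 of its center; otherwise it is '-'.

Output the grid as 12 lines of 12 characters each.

Segment 0: (10,10) -> (10,5)
Segment 1: (10,5) -> (10,3)
Segment 2: (10,3) -> (10,1)
Segment 3: (10,1) -> (11,1)

Answer: ------------
----------#-
----------#-
----------#-
----------#-
----------#-
----------#-
----------#-
----------#-
----------#-
----------##
------------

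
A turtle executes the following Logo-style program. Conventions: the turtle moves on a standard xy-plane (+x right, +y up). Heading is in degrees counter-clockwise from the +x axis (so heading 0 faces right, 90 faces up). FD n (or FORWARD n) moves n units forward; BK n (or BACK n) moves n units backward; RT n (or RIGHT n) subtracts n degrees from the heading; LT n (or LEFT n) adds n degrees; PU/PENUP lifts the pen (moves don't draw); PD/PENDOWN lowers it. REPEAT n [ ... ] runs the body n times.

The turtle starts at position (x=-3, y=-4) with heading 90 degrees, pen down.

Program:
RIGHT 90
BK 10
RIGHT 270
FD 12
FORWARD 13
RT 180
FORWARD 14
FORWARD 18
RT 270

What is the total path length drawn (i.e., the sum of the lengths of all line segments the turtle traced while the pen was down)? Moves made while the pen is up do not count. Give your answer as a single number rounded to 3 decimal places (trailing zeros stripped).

Answer: 67

Derivation:
Executing turtle program step by step:
Start: pos=(-3,-4), heading=90, pen down
RT 90: heading 90 -> 0
BK 10: (-3,-4) -> (-13,-4) [heading=0, draw]
RT 270: heading 0 -> 90
FD 12: (-13,-4) -> (-13,8) [heading=90, draw]
FD 13: (-13,8) -> (-13,21) [heading=90, draw]
RT 180: heading 90 -> 270
FD 14: (-13,21) -> (-13,7) [heading=270, draw]
FD 18: (-13,7) -> (-13,-11) [heading=270, draw]
RT 270: heading 270 -> 0
Final: pos=(-13,-11), heading=0, 5 segment(s) drawn

Segment lengths:
  seg 1: (-3,-4) -> (-13,-4), length = 10
  seg 2: (-13,-4) -> (-13,8), length = 12
  seg 3: (-13,8) -> (-13,21), length = 13
  seg 4: (-13,21) -> (-13,7), length = 14
  seg 5: (-13,7) -> (-13,-11), length = 18
Total = 67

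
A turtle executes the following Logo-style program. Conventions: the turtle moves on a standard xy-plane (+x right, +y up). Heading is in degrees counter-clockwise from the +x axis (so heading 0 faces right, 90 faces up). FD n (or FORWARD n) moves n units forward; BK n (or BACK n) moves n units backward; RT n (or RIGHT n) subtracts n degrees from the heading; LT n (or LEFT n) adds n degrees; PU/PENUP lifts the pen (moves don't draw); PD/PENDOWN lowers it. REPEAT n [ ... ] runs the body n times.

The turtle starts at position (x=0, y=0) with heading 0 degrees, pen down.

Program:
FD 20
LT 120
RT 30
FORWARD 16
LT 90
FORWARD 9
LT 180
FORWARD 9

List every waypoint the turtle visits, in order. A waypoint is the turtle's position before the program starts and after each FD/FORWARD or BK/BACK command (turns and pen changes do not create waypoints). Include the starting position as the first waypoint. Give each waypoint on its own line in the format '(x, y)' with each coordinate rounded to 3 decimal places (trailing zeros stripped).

Executing turtle program step by step:
Start: pos=(0,0), heading=0, pen down
FD 20: (0,0) -> (20,0) [heading=0, draw]
LT 120: heading 0 -> 120
RT 30: heading 120 -> 90
FD 16: (20,0) -> (20,16) [heading=90, draw]
LT 90: heading 90 -> 180
FD 9: (20,16) -> (11,16) [heading=180, draw]
LT 180: heading 180 -> 0
FD 9: (11,16) -> (20,16) [heading=0, draw]
Final: pos=(20,16), heading=0, 4 segment(s) drawn
Waypoints (5 total):
(0, 0)
(20, 0)
(20, 16)
(11, 16)
(20, 16)

Answer: (0, 0)
(20, 0)
(20, 16)
(11, 16)
(20, 16)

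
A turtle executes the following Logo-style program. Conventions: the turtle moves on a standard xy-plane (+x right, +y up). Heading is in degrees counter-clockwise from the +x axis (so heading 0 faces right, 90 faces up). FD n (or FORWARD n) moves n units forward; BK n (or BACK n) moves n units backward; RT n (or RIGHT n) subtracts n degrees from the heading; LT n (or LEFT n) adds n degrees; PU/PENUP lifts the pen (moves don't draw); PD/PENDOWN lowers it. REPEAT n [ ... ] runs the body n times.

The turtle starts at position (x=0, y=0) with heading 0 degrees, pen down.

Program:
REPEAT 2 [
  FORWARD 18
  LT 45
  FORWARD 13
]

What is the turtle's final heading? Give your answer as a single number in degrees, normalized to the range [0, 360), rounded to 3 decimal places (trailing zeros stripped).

Executing turtle program step by step:
Start: pos=(0,0), heading=0, pen down
REPEAT 2 [
  -- iteration 1/2 --
  FD 18: (0,0) -> (18,0) [heading=0, draw]
  LT 45: heading 0 -> 45
  FD 13: (18,0) -> (27.192,9.192) [heading=45, draw]
  -- iteration 2/2 --
  FD 18: (27.192,9.192) -> (39.92,21.92) [heading=45, draw]
  LT 45: heading 45 -> 90
  FD 13: (39.92,21.92) -> (39.92,34.92) [heading=90, draw]
]
Final: pos=(39.92,34.92), heading=90, 4 segment(s) drawn

Answer: 90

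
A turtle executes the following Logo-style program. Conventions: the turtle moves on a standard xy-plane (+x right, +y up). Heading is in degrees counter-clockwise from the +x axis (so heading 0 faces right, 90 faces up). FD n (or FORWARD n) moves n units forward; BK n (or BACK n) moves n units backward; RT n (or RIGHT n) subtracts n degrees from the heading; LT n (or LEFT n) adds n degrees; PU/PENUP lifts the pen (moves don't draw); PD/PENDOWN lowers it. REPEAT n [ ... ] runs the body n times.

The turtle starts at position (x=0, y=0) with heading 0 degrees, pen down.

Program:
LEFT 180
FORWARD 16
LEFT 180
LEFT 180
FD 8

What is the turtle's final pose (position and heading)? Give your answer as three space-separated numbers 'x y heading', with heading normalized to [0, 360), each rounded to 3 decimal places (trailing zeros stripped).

Executing turtle program step by step:
Start: pos=(0,0), heading=0, pen down
LT 180: heading 0 -> 180
FD 16: (0,0) -> (-16,0) [heading=180, draw]
LT 180: heading 180 -> 0
LT 180: heading 0 -> 180
FD 8: (-16,0) -> (-24,0) [heading=180, draw]
Final: pos=(-24,0), heading=180, 2 segment(s) drawn

Answer: -24 0 180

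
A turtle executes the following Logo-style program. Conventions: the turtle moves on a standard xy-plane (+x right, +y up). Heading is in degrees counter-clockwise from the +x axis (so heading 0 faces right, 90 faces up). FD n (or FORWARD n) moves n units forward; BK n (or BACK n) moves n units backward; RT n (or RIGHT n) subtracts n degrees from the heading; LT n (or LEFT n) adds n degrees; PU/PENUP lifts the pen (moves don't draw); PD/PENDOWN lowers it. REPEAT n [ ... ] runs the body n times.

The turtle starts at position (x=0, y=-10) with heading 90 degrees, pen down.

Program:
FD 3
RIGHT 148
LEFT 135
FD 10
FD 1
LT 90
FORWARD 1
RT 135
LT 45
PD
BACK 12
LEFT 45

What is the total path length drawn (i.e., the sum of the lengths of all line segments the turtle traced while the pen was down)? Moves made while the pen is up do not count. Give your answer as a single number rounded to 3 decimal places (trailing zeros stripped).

Answer: 27

Derivation:
Executing turtle program step by step:
Start: pos=(0,-10), heading=90, pen down
FD 3: (0,-10) -> (0,-7) [heading=90, draw]
RT 148: heading 90 -> 302
LT 135: heading 302 -> 77
FD 10: (0,-7) -> (2.25,2.744) [heading=77, draw]
FD 1: (2.25,2.744) -> (2.474,3.718) [heading=77, draw]
LT 90: heading 77 -> 167
FD 1: (2.474,3.718) -> (1.5,3.943) [heading=167, draw]
RT 135: heading 167 -> 32
LT 45: heading 32 -> 77
PD: pen down
BK 12: (1.5,3.943) -> (-1.199,-7.749) [heading=77, draw]
LT 45: heading 77 -> 122
Final: pos=(-1.199,-7.749), heading=122, 5 segment(s) drawn

Segment lengths:
  seg 1: (0,-10) -> (0,-7), length = 3
  seg 2: (0,-7) -> (2.25,2.744), length = 10
  seg 3: (2.25,2.744) -> (2.474,3.718), length = 1
  seg 4: (2.474,3.718) -> (1.5,3.943), length = 1
  seg 5: (1.5,3.943) -> (-1.199,-7.749), length = 12
Total = 27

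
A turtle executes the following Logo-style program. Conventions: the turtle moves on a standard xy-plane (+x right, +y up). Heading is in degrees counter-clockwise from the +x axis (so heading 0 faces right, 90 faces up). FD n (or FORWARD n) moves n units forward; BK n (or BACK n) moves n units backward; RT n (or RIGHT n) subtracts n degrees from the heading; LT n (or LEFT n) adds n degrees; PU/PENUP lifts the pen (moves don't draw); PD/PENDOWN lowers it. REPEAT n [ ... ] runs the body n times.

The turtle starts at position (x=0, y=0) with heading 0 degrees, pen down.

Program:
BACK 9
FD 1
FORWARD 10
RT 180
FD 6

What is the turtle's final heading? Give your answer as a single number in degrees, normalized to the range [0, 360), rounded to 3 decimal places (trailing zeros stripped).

Executing turtle program step by step:
Start: pos=(0,0), heading=0, pen down
BK 9: (0,0) -> (-9,0) [heading=0, draw]
FD 1: (-9,0) -> (-8,0) [heading=0, draw]
FD 10: (-8,0) -> (2,0) [heading=0, draw]
RT 180: heading 0 -> 180
FD 6: (2,0) -> (-4,0) [heading=180, draw]
Final: pos=(-4,0), heading=180, 4 segment(s) drawn

Answer: 180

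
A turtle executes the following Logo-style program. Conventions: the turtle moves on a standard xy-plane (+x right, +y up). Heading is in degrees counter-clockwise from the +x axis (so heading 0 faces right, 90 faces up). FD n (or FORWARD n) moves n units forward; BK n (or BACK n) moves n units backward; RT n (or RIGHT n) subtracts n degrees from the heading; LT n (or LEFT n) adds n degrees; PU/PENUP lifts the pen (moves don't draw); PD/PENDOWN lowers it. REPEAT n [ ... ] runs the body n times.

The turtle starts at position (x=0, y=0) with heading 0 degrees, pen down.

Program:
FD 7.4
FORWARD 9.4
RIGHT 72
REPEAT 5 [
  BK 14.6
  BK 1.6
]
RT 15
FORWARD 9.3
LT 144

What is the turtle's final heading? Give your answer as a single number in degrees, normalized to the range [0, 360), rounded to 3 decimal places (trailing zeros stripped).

Answer: 57

Derivation:
Executing turtle program step by step:
Start: pos=(0,0), heading=0, pen down
FD 7.4: (0,0) -> (7.4,0) [heading=0, draw]
FD 9.4: (7.4,0) -> (16.8,0) [heading=0, draw]
RT 72: heading 0 -> 288
REPEAT 5 [
  -- iteration 1/5 --
  BK 14.6: (16.8,0) -> (12.288,13.885) [heading=288, draw]
  BK 1.6: (12.288,13.885) -> (11.794,15.407) [heading=288, draw]
  -- iteration 2/5 --
  BK 14.6: (11.794,15.407) -> (7.282,29.293) [heading=288, draw]
  BK 1.6: (7.282,29.293) -> (6.788,30.814) [heading=288, draw]
  -- iteration 3/5 --
  BK 14.6: (6.788,30.814) -> (2.276,44.7) [heading=288, draw]
  BK 1.6: (2.276,44.7) -> (1.782,46.221) [heading=288, draw]
  -- iteration 4/5 --
  BK 14.6: (1.782,46.221) -> (-2.73,60.107) [heading=288, draw]
  BK 1.6: (-2.73,60.107) -> (-3.224,61.628) [heading=288, draw]
  -- iteration 5/5 --
  BK 14.6: (-3.224,61.628) -> (-7.736,75.514) [heading=288, draw]
  BK 1.6: (-7.736,75.514) -> (-8.23,77.036) [heading=288, draw]
]
RT 15: heading 288 -> 273
FD 9.3: (-8.23,77.036) -> (-7.744,67.748) [heading=273, draw]
LT 144: heading 273 -> 57
Final: pos=(-7.744,67.748), heading=57, 13 segment(s) drawn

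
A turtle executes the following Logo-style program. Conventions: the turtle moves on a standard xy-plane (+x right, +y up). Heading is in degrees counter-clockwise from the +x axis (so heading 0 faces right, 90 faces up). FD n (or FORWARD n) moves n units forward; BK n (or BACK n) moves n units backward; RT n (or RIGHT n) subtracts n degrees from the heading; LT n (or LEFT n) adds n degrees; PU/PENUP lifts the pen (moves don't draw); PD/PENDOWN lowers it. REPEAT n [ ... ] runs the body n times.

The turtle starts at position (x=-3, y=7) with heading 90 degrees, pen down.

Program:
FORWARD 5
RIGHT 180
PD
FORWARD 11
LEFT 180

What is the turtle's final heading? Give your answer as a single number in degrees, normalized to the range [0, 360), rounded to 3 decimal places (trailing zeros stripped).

Executing turtle program step by step:
Start: pos=(-3,7), heading=90, pen down
FD 5: (-3,7) -> (-3,12) [heading=90, draw]
RT 180: heading 90 -> 270
PD: pen down
FD 11: (-3,12) -> (-3,1) [heading=270, draw]
LT 180: heading 270 -> 90
Final: pos=(-3,1), heading=90, 2 segment(s) drawn

Answer: 90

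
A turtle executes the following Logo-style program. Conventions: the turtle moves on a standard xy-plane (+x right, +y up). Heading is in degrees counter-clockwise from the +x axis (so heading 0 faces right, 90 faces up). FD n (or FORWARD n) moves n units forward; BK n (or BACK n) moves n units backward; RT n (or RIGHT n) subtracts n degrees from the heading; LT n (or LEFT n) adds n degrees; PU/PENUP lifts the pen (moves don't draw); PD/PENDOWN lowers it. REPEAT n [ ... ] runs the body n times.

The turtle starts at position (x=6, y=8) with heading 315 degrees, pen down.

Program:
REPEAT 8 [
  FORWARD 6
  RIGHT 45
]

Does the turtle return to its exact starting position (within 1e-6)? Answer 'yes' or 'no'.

Executing turtle program step by step:
Start: pos=(6,8), heading=315, pen down
REPEAT 8 [
  -- iteration 1/8 --
  FD 6: (6,8) -> (10.243,3.757) [heading=315, draw]
  RT 45: heading 315 -> 270
  -- iteration 2/8 --
  FD 6: (10.243,3.757) -> (10.243,-2.243) [heading=270, draw]
  RT 45: heading 270 -> 225
  -- iteration 3/8 --
  FD 6: (10.243,-2.243) -> (6,-6.485) [heading=225, draw]
  RT 45: heading 225 -> 180
  -- iteration 4/8 --
  FD 6: (6,-6.485) -> (0,-6.485) [heading=180, draw]
  RT 45: heading 180 -> 135
  -- iteration 5/8 --
  FD 6: (0,-6.485) -> (-4.243,-2.243) [heading=135, draw]
  RT 45: heading 135 -> 90
  -- iteration 6/8 --
  FD 6: (-4.243,-2.243) -> (-4.243,3.757) [heading=90, draw]
  RT 45: heading 90 -> 45
  -- iteration 7/8 --
  FD 6: (-4.243,3.757) -> (0,8) [heading=45, draw]
  RT 45: heading 45 -> 0
  -- iteration 8/8 --
  FD 6: (0,8) -> (6,8) [heading=0, draw]
  RT 45: heading 0 -> 315
]
Final: pos=(6,8), heading=315, 8 segment(s) drawn

Start position: (6, 8)
Final position: (6, 8)
Distance = 0; < 1e-6 -> CLOSED

Answer: yes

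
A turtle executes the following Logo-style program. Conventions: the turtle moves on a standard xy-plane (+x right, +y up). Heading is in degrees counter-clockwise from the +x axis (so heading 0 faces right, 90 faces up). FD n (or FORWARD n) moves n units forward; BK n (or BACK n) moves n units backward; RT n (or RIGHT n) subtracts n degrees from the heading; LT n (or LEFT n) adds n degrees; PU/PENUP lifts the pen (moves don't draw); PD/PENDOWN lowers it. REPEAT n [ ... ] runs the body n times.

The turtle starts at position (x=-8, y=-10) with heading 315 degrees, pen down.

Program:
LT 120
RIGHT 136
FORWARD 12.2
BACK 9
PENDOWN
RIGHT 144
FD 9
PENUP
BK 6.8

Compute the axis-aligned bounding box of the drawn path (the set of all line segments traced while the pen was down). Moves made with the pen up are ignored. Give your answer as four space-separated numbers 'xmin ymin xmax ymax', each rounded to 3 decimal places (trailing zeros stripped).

Answer: -14.605 -20.67 -2.085 -8.995

Derivation:
Executing turtle program step by step:
Start: pos=(-8,-10), heading=315, pen down
LT 120: heading 315 -> 75
RT 136: heading 75 -> 299
FD 12.2: (-8,-10) -> (-2.085,-20.67) [heading=299, draw]
BK 9: (-2.085,-20.67) -> (-6.449,-12.799) [heading=299, draw]
PD: pen down
RT 144: heading 299 -> 155
FD 9: (-6.449,-12.799) -> (-14.605,-8.995) [heading=155, draw]
PU: pen up
BK 6.8: (-14.605,-8.995) -> (-8.442,-11.869) [heading=155, move]
Final: pos=(-8.442,-11.869), heading=155, 3 segment(s) drawn

Segment endpoints: x in {-14.605, -8, -6.449, -2.085}, y in {-20.67, -12.799, -10, -8.995}
xmin=-14.605, ymin=-20.67, xmax=-2.085, ymax=-8.995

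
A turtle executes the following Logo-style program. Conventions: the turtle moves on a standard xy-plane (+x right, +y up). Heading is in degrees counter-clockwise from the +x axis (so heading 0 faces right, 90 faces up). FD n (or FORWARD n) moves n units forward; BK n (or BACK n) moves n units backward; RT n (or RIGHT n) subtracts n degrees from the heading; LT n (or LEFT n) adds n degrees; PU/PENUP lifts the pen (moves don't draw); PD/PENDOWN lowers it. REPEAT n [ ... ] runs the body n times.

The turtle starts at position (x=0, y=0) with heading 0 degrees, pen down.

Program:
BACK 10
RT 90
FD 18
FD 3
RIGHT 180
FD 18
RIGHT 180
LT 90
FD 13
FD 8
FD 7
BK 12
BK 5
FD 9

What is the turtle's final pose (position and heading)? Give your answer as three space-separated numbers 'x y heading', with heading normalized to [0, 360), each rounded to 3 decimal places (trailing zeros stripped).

Executing turtle program step by step:
Start: pos=(0,0), heading=0, pen down
BK 10: (0,0) -> (-10,0) [heading=0, draw]
RT 90: heading 0 -> 270
FD 18: (-10,0) -> (-10,-18) [heading=270, draw]
FD 3: (-10,-18) -> (-10,-21) [heading=270, draw]
RT 180: heading 270 -> 90
FD 18: (-10,-21) -> (-10,-3) [heading=90, draw]
RT 180: heading 90 -> 270
LT 90: heading 270 -> 0
FD 13: (-10,-3) -> (3,-3) [heading=0, draw]
FD 8: (3,-3) -> (11,-3) [heading=0, draw]
FD 7: (11,-3) -> (18,-3) [heading=0, draw]
BK 12: (18,-3) -> (6,-3) [heading=0, draw]
BK 5: (6,-3) -> (1,-3) [heading=0, draw]
FD 9: (1,-3) -> (10,-3) [heading=0, draw]
Final: pos=(10,-3), heading=0, 10 segment(s) drawn

Answer: 10 -3 0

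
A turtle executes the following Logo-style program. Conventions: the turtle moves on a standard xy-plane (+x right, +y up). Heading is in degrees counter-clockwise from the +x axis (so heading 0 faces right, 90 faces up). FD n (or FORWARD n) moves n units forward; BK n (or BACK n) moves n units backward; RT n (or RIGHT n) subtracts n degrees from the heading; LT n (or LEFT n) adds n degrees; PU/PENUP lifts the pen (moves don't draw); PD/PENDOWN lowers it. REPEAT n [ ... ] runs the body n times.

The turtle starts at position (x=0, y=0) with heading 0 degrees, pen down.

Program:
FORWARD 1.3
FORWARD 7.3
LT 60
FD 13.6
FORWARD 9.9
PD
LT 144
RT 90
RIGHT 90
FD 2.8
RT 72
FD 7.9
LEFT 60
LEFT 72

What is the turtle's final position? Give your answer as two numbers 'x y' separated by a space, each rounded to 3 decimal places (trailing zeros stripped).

Answer: 28.194 15.62

Derivation:
Executing turtle program step by step:
Start: pos=(0,0), heading=0, pen down
FD 1.3: (0,0) -> (1.3,0) [heading=0, draw]
FD 7.3: (1.3,0) -> (8.6,0) [heading=0, draw]
LT 60: heading 0 -> 60
FD 13.6: (8.6,0) -> (15.4,11.778) [heading=60, draw]
FD 9.9: (15.4,11.778) -> (20.35,20.352) [heading=60, draw]
PD: pen down
LT 144: heading 60 -> 204
RT 90: heading 204 -> 114
RT 90: heading 114 -> 24
FD 2.8: (20.35,20.352) -> (22.908,21.49) [heading=24, draw]
RT 72: heading 24 -> 312
FD 7.9: (22.908,21.49) -> (28.194,15.62) [heading=312, draw]
LT 60: heading 312 -> 12
LT 72: heading 12 -> 84
Final: pos=(28.194,15.62), heading=84, 6 segment(s) drawn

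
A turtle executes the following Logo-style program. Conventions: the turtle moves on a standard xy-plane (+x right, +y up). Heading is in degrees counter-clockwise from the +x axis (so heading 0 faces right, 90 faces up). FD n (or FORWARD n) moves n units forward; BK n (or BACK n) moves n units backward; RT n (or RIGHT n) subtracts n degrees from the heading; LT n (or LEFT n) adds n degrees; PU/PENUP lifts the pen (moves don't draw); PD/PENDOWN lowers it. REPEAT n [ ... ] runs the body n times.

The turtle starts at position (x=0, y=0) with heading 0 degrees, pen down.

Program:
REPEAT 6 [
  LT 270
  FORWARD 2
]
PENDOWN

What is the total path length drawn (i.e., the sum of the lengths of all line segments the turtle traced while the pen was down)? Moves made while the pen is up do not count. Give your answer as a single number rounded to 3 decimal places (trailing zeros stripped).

Executing turtle program step by step:
Start: pos=(0,0), heading=0, pen down
REPEAT 6 [
  -- iteration 1/6 --
  LT 270: heading 0 -> 270
  FD 2: (0,0) -> (0,-2) [heading=270, draw]
  -- iteration 2/6 --
  LT 270: heading 270 -> 180
  FD 2: (0,-2) -> (-2,-2) [heading=180, draw]
  -- iteration 3/6 --
  LT 270: heading 180 -> 90
  FD 2: (-2,-2) -> (-2,0) [heading=90, draw]
  -- iteration 4/6 --
  LT 270: heading 90 -> 0
  FD 2: (-2,0) -> (0,0) [heading=0, draw]
  -- iteration 5/6 --
  LT 270: heading 0 -> 270
  FD 2: (0,0) -> (0,-2) [heading=270, draw]
  -- iteration 6/6 --
  LT 270: heading 270 -> 180
  FD 2: (0,-2) -> (-2,-2) [heading=180, draw]
]
PD: pen down
Final: pos=(-2,-2), heading=180, 6 segment(s) drawn

Segment lengths:
  seg 1: (0,0) -> (0,-2), length = 2
  seg 2: (0,-2) -> (-2,-2), length = 2
  seg 3: (-2,-2) -> (-2,0), length = 2
  seg 4: (-2,0) -> (0,0), length = 2
  seg 5: (0,0) -> (0,-2), length = 2
  seg 6: (0,-2) -> (-2,-2), length = 2
Total = 12

Answer: 12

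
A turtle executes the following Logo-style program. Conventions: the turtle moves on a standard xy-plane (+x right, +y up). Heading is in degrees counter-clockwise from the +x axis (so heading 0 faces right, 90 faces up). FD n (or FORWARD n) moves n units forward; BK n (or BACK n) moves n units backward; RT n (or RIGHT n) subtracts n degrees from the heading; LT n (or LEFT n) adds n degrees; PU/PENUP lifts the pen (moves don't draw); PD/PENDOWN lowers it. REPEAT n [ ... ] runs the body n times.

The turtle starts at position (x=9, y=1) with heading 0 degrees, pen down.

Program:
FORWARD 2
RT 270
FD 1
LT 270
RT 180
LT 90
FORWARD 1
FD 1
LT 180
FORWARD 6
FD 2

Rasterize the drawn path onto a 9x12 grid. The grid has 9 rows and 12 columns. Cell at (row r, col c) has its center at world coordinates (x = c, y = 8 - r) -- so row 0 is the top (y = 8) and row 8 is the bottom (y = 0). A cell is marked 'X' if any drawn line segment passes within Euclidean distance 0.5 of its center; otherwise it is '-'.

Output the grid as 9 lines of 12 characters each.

Answer: -----------X
-----------X
-----------X
-----------X
-----------X
-----------X
-----------X
---------XXX
-----------X

Derivation:
Segment 0: (9,1) -> (11,1)
Segment 1: (11,1) -> (11,2)
Segment 2: (11,2) -> (11,1)
Segment 3: (11,1) -> (11,0)
Segment 4: (11,0) -> (11,6)
Segment 5: (11,6) -> (11,8)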